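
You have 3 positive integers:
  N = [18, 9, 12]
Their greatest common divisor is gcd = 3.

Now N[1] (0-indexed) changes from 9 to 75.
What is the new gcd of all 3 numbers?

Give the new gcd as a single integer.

Answer: 3

Derivation:
Numbers: [18, 9, 12], gcd = 3
Change: index 1, 9 -> 75
gcd of the OTHER numbers (without index 1): gcd([18, 12]) = 6
New gcd = gcd(g_others, new_val) = gcd(6, 75) = 3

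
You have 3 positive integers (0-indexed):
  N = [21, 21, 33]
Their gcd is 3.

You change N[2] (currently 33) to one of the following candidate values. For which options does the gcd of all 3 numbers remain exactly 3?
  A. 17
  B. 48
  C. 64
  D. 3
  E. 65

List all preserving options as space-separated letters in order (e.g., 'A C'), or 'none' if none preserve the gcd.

Answer: B D

Derivation:
Old gcd = 3; gcd of others (without N[2]) = 21
New gcd for candidate v: gcd(21, v). Preserves old gcd iff gcd(21, v) = 3.
  Option A: v=17, gcd(21,17)=1 -> changes
  Option B: v=48, gcd(21,48)=3 -> preserves
  Option C: v=64, gcd(21,64)=1 -> changes
  Option D: v=3, gcd(21,3)=3 -> preserves
  Option E: v=65, gcd(21,65)=1 -> changes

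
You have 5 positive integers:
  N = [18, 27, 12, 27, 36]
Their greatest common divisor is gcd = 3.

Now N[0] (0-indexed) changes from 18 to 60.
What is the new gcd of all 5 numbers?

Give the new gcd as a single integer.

Answer: 3

Derivation:
Numbers: [18, 27, 12, 27, 36], gcd = 3
Change: index 0, 18 -> 60
gcd of the OTHER numbers (without index 0): gcd([27, 12, 27, 36]) = 3
New gcd = gcd(g_others, new_val) = gcd(3, 60) = 3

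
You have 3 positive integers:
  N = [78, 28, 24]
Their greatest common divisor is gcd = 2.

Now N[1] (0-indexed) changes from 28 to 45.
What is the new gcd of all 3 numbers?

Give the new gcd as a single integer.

Numbers: [78, 28, 24], gcd = 2
Change: index 1, 28 -> 45
gcd of the OTHER numbers (without index 1): gcd([78, 24]) = 6
New gcd = gcd(g_others, new_val) = gcd(6, 45) = 3

Answer: 3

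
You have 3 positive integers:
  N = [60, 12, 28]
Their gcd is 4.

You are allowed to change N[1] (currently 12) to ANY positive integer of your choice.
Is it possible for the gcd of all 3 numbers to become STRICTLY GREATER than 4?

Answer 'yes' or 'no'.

Current gcd = 4
gcd of all OTHER numbers (without N[1]=12): gcd([60, 28]) = 4
The new gcd after any change is gcd(4, new_value).
This can be at most 4.
Since 4 = old gcd 4, the gcd can only stay the same or decrease.

Answer: no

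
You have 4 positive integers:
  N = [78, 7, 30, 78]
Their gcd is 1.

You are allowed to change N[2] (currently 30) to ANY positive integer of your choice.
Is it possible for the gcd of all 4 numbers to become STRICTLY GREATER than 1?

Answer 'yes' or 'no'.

Current gcd = 1
gcd of all OTHER numbers (without N[2]=30): gcd([78, 7, 78]) = 1
The new gcd after any change is gcd(1, new_value).
This can be at most 1.
Since 1 = old gcd 1, the gcd can only stay the same or decrease.

Answer: no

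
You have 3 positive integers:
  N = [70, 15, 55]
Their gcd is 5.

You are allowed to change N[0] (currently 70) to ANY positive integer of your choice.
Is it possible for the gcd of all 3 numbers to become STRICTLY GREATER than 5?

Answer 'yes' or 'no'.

Answer: no

Derivation:
Current gcd = 5
gcd of all OTHER numbers (without N[0]=70): gcd([15, 55]) = 5
The new gcd after any change is gcd(5, new_value).
This can be at most 5.
Since 5 = old gcd 5, the gcd can only stay the same or decrease.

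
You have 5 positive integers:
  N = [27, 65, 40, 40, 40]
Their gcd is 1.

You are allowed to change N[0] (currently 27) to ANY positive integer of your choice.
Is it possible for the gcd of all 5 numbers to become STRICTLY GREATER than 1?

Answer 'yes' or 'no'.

Answer: yes

Derivation:
Current gcd = 1
gcd of all OTHER numbers (without N[0]=27): gcd([65, 40, 40, 40]) = 5
The new gcd after any change is gcd(5, new_value).
This can be at most 5.
Since 5 > old gcd 1, the gcd CAN increase (e.g., set N[0] = 5).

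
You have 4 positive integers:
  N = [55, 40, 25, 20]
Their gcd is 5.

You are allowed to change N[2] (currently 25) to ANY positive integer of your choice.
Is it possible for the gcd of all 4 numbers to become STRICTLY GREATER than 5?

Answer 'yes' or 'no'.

Current gcd = 5
gcd of all OTHER numbers (without N[2]=25): gcd([55, 40, 20]) = 5
The new gcd after any change is gcd(5, new_value).
This can be at most 5.
Since 5 = old gcd 5, the gcd can only stay the same or decrease.

Answer: no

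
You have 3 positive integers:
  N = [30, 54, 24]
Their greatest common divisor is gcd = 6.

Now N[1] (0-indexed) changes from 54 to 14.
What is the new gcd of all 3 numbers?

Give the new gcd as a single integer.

Numbers: [30, 54, 24], gcd = 6
Change: index 1, 54 -> 14
gcd of the OTHER numbers (without index 1): gcd([30, 24]) = 6
New gcd = gcd(g_others, new_val) = gcd(6, 14) = 2

Answer: 2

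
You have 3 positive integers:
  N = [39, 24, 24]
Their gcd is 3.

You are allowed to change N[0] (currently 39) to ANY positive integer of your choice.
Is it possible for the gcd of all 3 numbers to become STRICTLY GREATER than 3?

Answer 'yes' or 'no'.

Answer: yes

Derivation:
Current gcd = 3
gcd of all OTHER numbers (without N[0]=39): gcd([24, 24]) = 24
The new gcd after any change is gcd(24, new_value).
This can be at most 24.
Since 24 > old gcd 3, the gcd CAN increase (e.g., set N[0] = 24).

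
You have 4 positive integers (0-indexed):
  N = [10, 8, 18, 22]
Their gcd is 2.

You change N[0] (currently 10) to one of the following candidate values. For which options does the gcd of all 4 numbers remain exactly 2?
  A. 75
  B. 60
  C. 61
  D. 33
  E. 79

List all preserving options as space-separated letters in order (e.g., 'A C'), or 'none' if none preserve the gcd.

Answer: B

Derivation:
Old gcd = 2; gcd of others (without N[0]) = 2
New gcd for candidate v: gcd(2, v). Preserves old gcd iff gcd(2, v) = 2.
  Option A: v=75, gcd(2,75)=1 -> changes
  Option B: v=60, gcd(2,60)=2 -> preserves
  Option C: v=61, gcd(2,61)=1 -> changes
  Option D: v=33, gcd(2,33)=1 -> changes
  Option E: v=79, gcd(2,79)=1 -> changes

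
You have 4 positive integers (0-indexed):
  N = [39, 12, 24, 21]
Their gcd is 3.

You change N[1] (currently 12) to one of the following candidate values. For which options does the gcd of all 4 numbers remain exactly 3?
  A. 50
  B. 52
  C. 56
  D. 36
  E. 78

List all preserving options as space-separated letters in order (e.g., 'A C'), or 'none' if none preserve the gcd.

Answer: D E

Derivation:
Old gcd = 3; gcd of others (without N[1]) = 3
New gcd for candidate v: gcd(3, v). Preserves old gcd iff gcd(3, v) = 3.
  Option A: v=50, gcd(3,50)=1 -> changes
  Option B: v=52, gcd(3,52)=1 -> changes
  Option C: v=56, gcd(3,56)=1 -> changes
  Option D: v=36, gcd(3,36)=3 -> preserves
  Option E: v=78, gcd(3,78)=3 -> preserves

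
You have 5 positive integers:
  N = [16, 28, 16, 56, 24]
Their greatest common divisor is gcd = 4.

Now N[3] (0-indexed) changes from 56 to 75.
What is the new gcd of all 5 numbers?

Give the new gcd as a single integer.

Numbers: [16, 28, 16, 56, 24], gcd = 4
Change: index 3, 56 -> 75
gcd of the OTHER numbers (without index 3): gcd([16, 28, 16, 24]) = 4
New gcd = gcd(g_others, new_val) = gcd(4, 75) = 1

Answer: 1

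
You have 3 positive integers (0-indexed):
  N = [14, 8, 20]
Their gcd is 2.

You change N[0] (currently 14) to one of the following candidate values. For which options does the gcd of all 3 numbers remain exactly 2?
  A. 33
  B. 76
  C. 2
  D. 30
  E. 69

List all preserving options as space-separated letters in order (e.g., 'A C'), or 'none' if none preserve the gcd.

Old gcd = 2; gcd of others (without N[0]) = 4
New gcd for candidate v: gcd(4, v). Preserves old gcd iff gcd(4, v) = 2.
  Option A: v=33, gcd(4,33)=1 -> changes
  Option B: v=76, gcd(4,76)=4 -> changes
  Option C: v=2, gcd(4,2)=2 -> preserves
  Option D: v=30, gcd(4,30)=2 -> preserves
  Option E: v=69, gcd(4,69)=1 -> changes

Answer: C D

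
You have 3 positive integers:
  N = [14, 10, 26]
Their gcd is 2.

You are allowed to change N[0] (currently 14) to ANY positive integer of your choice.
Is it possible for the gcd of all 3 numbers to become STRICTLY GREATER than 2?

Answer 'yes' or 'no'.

Answer: no

Derivation:
Current gcd = 2
gcd of all OTHER numbers (without N[0]=14): gcd([10, 26]) = 2
The new gcd after any change is gcd(2, new_value).
This can be at most 2.
Since 2 = old gcd 2, the gcd can only stay the same or decrease.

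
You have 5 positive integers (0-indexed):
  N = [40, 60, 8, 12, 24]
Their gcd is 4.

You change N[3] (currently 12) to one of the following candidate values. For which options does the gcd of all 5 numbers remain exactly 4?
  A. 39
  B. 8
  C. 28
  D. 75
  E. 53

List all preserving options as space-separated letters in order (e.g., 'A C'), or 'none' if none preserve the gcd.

Answer: B C

Derivation:
Old gcd = 4; gcd of others (without N[3]) = 4
New gcd for candidate v: gcd(4, v). Preserves old gcd iff gcd(4, v) = 4.
  Option A: v=39, gcd(4,39)=1 -> changes
  Option B: v=8, gcd(4,8)=4 -> preserves
  Option C: v=28, gcd(4,28)=4 -> preserves
  Option D: v=75, gcd(4,75)=1 -> changes
  Option E: v=53, gcd(4,53)=1 -> changes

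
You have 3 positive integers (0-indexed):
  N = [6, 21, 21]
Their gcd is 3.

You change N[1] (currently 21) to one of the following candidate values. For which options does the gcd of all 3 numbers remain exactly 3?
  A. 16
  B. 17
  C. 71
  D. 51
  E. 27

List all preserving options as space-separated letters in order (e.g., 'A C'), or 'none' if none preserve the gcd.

Answer: D E

Derivation:
Old gcd = 3; gcd of others (without N[1]) = 3
New gcd for candidate v: gcd(3, v). Preserves old gcd iff gcd(3, v) = 3.
  Option A: v=16, gcd(3,16)=1 -> changes
  Option B: v=17, gcd(3,17)=1 -> changes
  Option C: v=71, gcd(3,71)=1 -> changes
  Option D: v=51, gcd(3,51)=3 -> preserves
  Option E: v=27, gcd(3,27)=3 -> preserves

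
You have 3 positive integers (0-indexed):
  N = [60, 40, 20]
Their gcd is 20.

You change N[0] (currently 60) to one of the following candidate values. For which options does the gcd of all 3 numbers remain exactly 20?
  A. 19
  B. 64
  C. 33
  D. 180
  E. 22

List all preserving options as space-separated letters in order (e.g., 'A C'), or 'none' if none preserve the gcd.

Answer: D

Derivation:
Old gcd = 20; gcd of others (without N[0]) = 20
New gcd for candidate v: gcd(20, v). Preserves old gcd iff gcd(20, v) = 20.
  Option A: v=19, gcd(20,19)=1 -> changes
  Option B: v=64, gcd(20,64)=4 -> changes
  Option C: v=33, gcd(20,33)=1 -> changes
  Option D: v=180, gcd(20,180)=20 -> preserves
  Option E: v=22, gcd(20,22)=2 -> changes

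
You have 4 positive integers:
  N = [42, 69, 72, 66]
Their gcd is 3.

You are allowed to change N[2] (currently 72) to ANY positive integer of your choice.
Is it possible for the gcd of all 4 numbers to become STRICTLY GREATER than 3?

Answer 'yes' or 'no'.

Answer: no

Derivation:
Current gcd = 3
gcd of all OTHER numbers (without N[2]=72): gcd([42, 69, 66]) = 3
The new gcd after any change is gcd(3, new_value).
This can be at most 3.
Since 3 = old gcd 3, the gcd can only stay the same or decrease.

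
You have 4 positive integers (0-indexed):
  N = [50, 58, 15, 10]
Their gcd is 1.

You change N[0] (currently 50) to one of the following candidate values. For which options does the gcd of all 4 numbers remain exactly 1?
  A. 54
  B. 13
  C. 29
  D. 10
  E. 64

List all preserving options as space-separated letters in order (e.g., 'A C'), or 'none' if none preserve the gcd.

Old gcd = 1; gcd of others (without N[0]) = 1
New gcd for candidate v: gcd(1, v). Preserves old gcd iff gcd(1, v) = 1.
  Option A: v=54, gcd(1,54)=1 -> preserves
  Option B: v=13, gcd(1,13)=1 -> preserves
  Option C: v=29, gcd(1,29)=1 -> preserves
  Option D: v=10, gcd(1,10)=1 -> preserves
  Option E: v=64, gcd(1,64)=1 -> preserves

Answer: A B C D E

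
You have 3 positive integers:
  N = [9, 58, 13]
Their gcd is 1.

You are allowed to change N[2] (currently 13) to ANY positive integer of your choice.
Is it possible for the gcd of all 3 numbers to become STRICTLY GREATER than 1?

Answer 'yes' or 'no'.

Current gcd = 1
gcd of all OTHER numbers (without N[2]=13): gcd([9, 58]) = 1
The new gcd after any change is gcd(1, new_value).
This can be at most 1.
Since 1 = old gcd 1, the gcd can only stay the same or decrease.

Answer: no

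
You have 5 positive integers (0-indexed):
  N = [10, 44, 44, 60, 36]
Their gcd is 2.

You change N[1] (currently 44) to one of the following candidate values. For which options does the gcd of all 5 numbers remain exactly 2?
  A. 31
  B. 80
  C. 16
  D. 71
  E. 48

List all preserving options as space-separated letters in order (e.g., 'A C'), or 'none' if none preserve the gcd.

Old gcd = 2; gcd of others (without N[1]) = 2
New gcd for candidate v: gcd(2, v). Preserves old gcd iff gcd(2, v) = 2.
  Option A: v=31, gcd(2,31)=1 -> changes
  Option B: v=80, gcd(2,80)=2 -> preserves
  Option C: v=16, gcd(2,16)=2 -> preserves
  Option D: v=71, gcd(2,71)=1 -> changes
  Option E: v=48, gcd(2,48)=2 -> preserves

Answer: B C E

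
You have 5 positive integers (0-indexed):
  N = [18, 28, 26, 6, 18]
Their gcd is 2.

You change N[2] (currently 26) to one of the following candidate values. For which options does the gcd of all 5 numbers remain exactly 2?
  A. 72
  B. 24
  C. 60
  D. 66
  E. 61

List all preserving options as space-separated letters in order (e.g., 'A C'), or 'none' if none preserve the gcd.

Answer: A B C D

Derivation:
Old gcd = 2; gcd of others (without N[2]) = 2
New gcd for candidate v: gcd(2, v). Preserves old gcd iff gcd(2, v) = 2.
  Option A: v=72, gcd(2,72)=2 -> preserves
  Option B: v=24, gcd(2,24)=2 -> preserves
  Option C: v=60, gcd(2,60)=2 -> preserves
  Option D: v=66, gcd(2,66)=2 -> preserves
  Option E: v=61, gcd(2,61)=1 -> changes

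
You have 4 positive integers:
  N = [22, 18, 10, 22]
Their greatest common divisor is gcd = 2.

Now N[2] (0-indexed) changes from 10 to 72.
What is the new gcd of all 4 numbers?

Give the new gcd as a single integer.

Numbers: [22, 18, 10, 22], gcd = 2
Change: index 2, 10 -> 72
gcd of the OTHER numbers (without index 2): gcd([22, 18, 22]) = 2
New gcd = gcd(g_others, new_val) = gcd(2, 72) = 2

Answer: 2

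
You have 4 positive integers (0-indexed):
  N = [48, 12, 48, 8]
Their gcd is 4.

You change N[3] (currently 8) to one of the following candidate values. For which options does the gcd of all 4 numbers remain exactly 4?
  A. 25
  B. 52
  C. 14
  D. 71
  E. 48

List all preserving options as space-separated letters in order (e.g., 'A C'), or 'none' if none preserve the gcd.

Answer: B

Derivation:
Old gcd = 4; gcd of others (without N[3]) = 12
New gcd for candidate v: gcd(12, v). Preserves old gcd iff gcd(12, v) = 4.
  Option A: v=25, gcd(12,25)=1 -> changes
  Option B: v=52, gcd(12,52)=4 -> preserves
  Option C: v=14, gcd(12,14)=2 -> changes
  Option D: v=71, gcd(12,71)=1 -> changes
  Option E: v=48, gcd(12,48)=12 -> changes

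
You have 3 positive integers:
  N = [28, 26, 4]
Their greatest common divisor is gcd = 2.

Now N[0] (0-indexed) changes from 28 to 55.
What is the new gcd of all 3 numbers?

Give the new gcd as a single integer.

Numbers: [28, 26, 4], gcd = 2
Change: index 0, 28 -> 55
gcd of the OTHER numbers (without index 0): gcd([26, 4]) = 2
New gcd = gcd(g_others, new_val) = gcd(2, 55) = 1

Answer: 1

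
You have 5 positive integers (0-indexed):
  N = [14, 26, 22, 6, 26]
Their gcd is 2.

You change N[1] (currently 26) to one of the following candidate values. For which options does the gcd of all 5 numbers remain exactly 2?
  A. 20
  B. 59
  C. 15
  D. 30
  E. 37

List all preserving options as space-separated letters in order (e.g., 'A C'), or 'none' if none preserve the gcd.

Old gcd = 2; gcd of others (without N[1]) = 2
New gcd for candidate v: gcd(2, v). Preserves old gcd iff gcd(2, v) = 2.
  Option A: v=20, gcd(2,20)=2 -> preserves
  Option B: v=59, gcd(2,59)=1 -> changes
  Option C: v=15, gcd(2,15)=1 -> changes
  Option D: v=30, gcd(2,30)=2 -> preserves
  Option E: v=37, gcd(2,37)=1 -> changes

Answer: A D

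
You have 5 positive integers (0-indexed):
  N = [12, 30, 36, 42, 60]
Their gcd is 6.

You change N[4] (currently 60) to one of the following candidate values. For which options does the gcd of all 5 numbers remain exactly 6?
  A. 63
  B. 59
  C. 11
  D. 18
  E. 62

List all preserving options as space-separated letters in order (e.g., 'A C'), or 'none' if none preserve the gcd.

Old gcd = 6; gcd of others (without N[4]) = 6
New gcd for candidate v: gcd(6, v). Preserves old gcd iff gcd(6, v) = 6.
  Option A: v=63, gcd(6,63)=3 -> changes
  Option B: v=59, gcd(6,59)=1 -> changes
  Option C: v=11, gcd(6,11)=1 -> changes
  Option D: v=18, gcd(6,18)=6 -> preserves
  Option E: v=62, gcd(6,62)=2 -> changes

Answer: D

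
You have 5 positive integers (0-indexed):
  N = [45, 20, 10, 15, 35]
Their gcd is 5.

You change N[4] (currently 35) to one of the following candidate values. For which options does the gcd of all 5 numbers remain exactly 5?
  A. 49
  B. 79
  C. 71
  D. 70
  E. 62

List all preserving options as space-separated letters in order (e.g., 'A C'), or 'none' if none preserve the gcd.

Answer: D

Derivation:
Old gcd = 5; gcd of others (without N[4]) = 5
New gcd for candidate v: gcd(5, v). Preserves old gcd iff gcd(5, v) = 5.
  Option A: v=49, gcd(5,49)=1 -> changes
  Option B: v=79, gcd(5,79)=1 -> changes
  Option C: v=71, gcd(5,71)=1 -> changes
  Option D: v=70, gcd(5,70)=5 -> preserves
  Option E: v=62, gcd(5,62)=1 -> changes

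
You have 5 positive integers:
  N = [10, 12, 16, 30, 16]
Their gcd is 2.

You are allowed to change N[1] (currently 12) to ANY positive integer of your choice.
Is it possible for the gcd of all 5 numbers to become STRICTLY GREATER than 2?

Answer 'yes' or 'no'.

Answer: no

Derivation:
Current gcd = 2
gcd of all OTHER numbers (without N[1]=12): gcd([10, 16, 30, 16]) = 2
The new gcd after any change is gcd(2, new_value).
This can be at most 2.
Since 2 = old gcd 2, the gcd can only stay the same or decrease.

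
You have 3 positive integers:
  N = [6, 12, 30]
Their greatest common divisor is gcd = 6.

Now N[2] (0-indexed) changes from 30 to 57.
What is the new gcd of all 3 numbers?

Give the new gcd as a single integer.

Numbers: [6, 12, 30], gcd = 6
Change: index 2, 30 -> 57
gcd of the OTHER numbers (without index 2): gcd([6, 12]) = 6
New gcd = gcd(g_others, new_val) = gcd(6, 57) = 3

Answer: 3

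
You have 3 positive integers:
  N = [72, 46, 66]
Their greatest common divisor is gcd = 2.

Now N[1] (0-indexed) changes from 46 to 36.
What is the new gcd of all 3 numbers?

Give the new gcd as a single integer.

Answer: 6

Derivation:
Numbers: [72, 46, 66], gcd = 2
Change: index 1, 46 -> 36
gcd of the OTHER numbers (without index 1): gcd([72, 66]) = 6
New gcd = gcd(g_others, new_val) = gcd(6, 36) = 6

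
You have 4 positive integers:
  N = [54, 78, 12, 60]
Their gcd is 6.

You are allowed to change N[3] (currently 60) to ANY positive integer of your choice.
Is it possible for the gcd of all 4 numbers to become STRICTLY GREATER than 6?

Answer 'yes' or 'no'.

Current gcd = 6
gcd of all OTHER numbers (without N[3]=60): gcd([54, 78, 12]) = 6
The new gcd after any change is gcd(6, new_value).
This can be at most 6.
Since 6 = old gcd 6, the gcd can only stay the same or decrease.

Answer: no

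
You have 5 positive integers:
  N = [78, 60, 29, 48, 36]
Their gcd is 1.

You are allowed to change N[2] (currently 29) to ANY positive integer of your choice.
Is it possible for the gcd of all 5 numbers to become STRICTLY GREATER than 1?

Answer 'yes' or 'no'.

Current gcd = 1
gcd of all OTHER numbers (without N[2]=29): gcd([78, 60, 48, 36]) = 6
The new gcd after any change is gcd(6, new_value).
This can be at most 6.
Since 6 > old gcd 1, the gcd CAN increase (e.g., set N[2] = 6).

Answer: yes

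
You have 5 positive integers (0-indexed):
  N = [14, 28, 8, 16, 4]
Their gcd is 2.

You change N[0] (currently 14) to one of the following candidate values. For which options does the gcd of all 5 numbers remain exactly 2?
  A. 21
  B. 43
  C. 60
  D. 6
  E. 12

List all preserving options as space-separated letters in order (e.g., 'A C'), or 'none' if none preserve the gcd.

Answer: D

Derivation:
Old gcd = 2; gcd of others (without N[0]) = 4
New gcd for candidate v: gcd(4, v). Preserves old gcd iff gcd(4, v) = 2.
  Option A: v=21, gcd(4,21)=1 -> changes
  Option B: v=43, gcd(4,43)=1 -> changes
  Option C: v=60, gcd(4,60)=4 -> changes
  Option D: v=6, gcd(4,6)=2 -> preserves
  Option E: v=12, gcd(4,12)=4 -> changes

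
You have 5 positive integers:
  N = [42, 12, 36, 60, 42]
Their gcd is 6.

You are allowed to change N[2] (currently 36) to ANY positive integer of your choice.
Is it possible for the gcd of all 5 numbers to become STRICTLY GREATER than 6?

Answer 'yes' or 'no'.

Current gcd = 6
gcd of all OTHER numbers (without N[2]=36): gcd([42, 12, 60, 42]) = 6
The new gcd after any change is gcd(6, new_value).
This can be at most 6.
Since 6 = old gcd 6, the gcd can only stay the same or decrease.

Answer: no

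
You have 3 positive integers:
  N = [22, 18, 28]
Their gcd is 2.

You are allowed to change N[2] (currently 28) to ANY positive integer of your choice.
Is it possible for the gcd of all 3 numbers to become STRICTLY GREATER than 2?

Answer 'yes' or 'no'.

Answer: no

Derivation:
Current gcd = 2
gcd of all OTHER numbers (without N[2]=28): gcd([22, 18]) = 2
The new gcd after any change is gcd(2, new_value).
This can be at most 2.
Since 2 = old gcd 2, the gcd can only stay the same or decrease.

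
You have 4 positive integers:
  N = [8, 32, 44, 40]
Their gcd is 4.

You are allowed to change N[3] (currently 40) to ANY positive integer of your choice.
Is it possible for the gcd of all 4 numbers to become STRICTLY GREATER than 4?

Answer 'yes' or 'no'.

Answer: no

Derivation:
Current gcd = 4
gcd of all OTHER numbers (without N[3]=40): gcd([8, 32, 44]) = 4
The new gcd after any change is gcd(4, new_value).
This can be at most 4.
Since 4 = old gcd 4, the gcd can only stay the same or decrease.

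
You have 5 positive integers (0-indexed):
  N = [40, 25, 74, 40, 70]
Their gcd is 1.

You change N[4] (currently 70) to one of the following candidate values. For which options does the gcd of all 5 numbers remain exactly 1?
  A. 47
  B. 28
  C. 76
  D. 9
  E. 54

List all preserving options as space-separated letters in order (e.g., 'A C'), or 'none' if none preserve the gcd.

Answer: A B C D E

Derivation:
Old gcd = 1; gcd of others (without N[4]) = 1
New gcd for candidate v: gcd(1, v). Preserves old gcd iff gcd(1, v) = 1.
  Option A: v=47, gcd(1,47)=1 -> preserves
  Option B: v=28, gcd(1,28)=1 -> preserves
  Option C: v=76, gcd(1,76)=1 -> preserves
  Option D: v=9, gcd(1,9)=1 -> preserves
  Option E: v=54, gcd(1,54)=1 -> preserves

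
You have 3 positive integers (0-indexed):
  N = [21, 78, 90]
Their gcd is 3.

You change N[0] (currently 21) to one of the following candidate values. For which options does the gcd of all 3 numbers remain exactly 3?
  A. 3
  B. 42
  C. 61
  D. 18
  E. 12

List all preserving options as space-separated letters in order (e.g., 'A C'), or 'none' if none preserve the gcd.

Answer: A

Derivation:
Old gcd = 3; gcd of others (without N[0]) = 6
New gcd for candidate v: gcd(6, v). Preserves old gcd iff gcd(6, v) = 3.
  Option A: v=3, gcd(6,3)=3 -> preserves
  Option B: v=42, gcd(6,42)=6 -> changes
  Option C: v=61, gcd(6,61)=1 -> changes
  Option D: v=18, gcd(6,18)=6 -> changes
  Option E: v=12, gcd(6,12)=6 -> changes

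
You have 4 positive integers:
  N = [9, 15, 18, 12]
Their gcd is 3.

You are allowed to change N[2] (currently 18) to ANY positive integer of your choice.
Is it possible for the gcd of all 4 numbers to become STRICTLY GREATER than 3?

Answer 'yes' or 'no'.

Current gcd = 3
gcd of all OTHER numbers (without N[2]=18): gcd([9, 15, 12]) = 3
The new gcd after any change is gcd(3, new_value).
This can be at most 3.
Since 3 = old gcd 3, the gcd can only stay the same or decrease.

Answer: no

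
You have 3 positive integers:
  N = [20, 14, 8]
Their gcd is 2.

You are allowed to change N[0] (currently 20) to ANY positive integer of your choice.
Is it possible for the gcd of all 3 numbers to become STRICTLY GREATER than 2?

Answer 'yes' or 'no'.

Answer: no

Derivation:
Current gcd = 2
gcd of all OTHER numbers (without N[0]=20): gcd([14, 8]) = 2
The new gcd after any change is gcd(2, new_value).
This can be at most 2.
Since 2 = old gcd 2, the gcd can only stay the same or decrease.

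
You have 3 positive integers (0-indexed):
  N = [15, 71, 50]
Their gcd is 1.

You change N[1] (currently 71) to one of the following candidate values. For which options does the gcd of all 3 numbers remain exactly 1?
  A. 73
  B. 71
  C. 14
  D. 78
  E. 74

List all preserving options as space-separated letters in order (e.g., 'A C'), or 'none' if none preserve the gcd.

Old gcd = 1; gcd of others (without N[1]) = 5
New gcd for candidate v: gcd(5, v). Preserves old gcd iff gcd(5, v) = 1.
  Option A: v=73, gcd(5,73)=1 -> preserves
  Option B: v=71, gcd(5,71)=1 -> preserves
  Option C: v=14, gcd(5,14)=1 -> preserves
  Option D: v=78, gcd(5,78)=1 -> preserves
  Option E: v=74, gcd(5,74)=1 -> preserves

Answer: A B C D E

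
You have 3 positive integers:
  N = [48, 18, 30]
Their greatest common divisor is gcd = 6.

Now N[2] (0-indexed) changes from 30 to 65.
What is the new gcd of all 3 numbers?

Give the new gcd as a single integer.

Answer: 1

Derivation:
Numbers: [48, 18, 30], gcd = 6
Change: index 2, 30 -> 65
gcd of the OTHER numbers (without index 2): gcd([48, 18]) = 6
New gcd = gcd(g_others, new_val) = gcd(6, 65) = 1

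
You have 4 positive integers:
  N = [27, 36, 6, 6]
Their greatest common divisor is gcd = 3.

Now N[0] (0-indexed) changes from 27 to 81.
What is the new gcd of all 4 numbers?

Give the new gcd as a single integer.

Numbers: [27, 36, 6, 6], gcd = 3
Change: index 0, 27 -> 81
gcd of the OTHER numbers (without index 0): gcd([36, 6, 6]) = 6
New gcd = gcd(g_others, new_val) = gcd(6, 81) = 3

Answer: 3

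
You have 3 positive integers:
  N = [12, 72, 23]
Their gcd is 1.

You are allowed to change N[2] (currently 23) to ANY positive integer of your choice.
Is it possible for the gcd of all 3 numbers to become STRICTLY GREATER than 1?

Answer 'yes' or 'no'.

Answer: yes

Derivation:
Current gcd = 1
gcd of all OTHER numbers (without N[2]=23): gcd([12, 72]) = 12
The new gcd after any change is gcd(12, new_value).
This can be at most 12.
Since 12 > old gcd 1, the gcd CAN increase (e.g., set N[2] = 12).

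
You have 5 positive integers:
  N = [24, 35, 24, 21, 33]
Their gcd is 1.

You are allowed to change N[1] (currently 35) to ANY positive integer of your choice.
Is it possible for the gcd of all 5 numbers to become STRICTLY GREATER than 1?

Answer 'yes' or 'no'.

Answer: yes

Derivation:
Current gcd = 1
gcd of all OTHER numbers (without N[1]=35): gcd([24, 24, 21, 33]) = 3
The new gcd after any change is gcd(3, new_value).
This can be at most 3.
Since 3 > old gcd 1, the gcd CAN increase (e.g., set N[1] = 3).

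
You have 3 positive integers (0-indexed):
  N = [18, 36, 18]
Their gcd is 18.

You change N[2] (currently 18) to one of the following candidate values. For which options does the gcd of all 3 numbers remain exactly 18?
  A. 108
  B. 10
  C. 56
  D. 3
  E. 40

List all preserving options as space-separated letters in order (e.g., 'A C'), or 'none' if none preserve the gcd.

Answer: A

Derivation:
Old gcd = 18; gcd of others (without N[2]) = 18
New gcd for candidate v: gcd(18, v). Preserves old gcd iff gcd(18, v) = 18.
  Option A: v=108, gcd(18,108)=18 -> preserves
  Option B: v=10, gcd(18,10)=2 -> changes
  Option C: v=56, gcd(18,56)=2 -> changes
  Option D: v=3, gcd(18,3)=3 -> changes
  Option E: v=40, gcd(18,40)=2 -> changes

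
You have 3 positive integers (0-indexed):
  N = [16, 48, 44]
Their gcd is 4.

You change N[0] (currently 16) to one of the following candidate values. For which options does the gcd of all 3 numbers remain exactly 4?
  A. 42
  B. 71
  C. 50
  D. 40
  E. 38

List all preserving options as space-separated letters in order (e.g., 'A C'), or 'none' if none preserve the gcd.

Old gcd = 4; gcd of others (without N[0]) = 4
New gcd for candidate v: gcd(4, v). Preserves old gcd iff gcd(4, v) = 4.
  Option A: v=42, gcd(4,42)=2 -> changes
  Option B: v=71, gcd(4,71)=1 -> changes
  Option C: v=50, gcd(4,50)=2 -> changes
  Option D: v=40, gcd(4,40)=4 -> preserves
  Option E: v=38, gcd(4,38)=2 -> changes

Answer: D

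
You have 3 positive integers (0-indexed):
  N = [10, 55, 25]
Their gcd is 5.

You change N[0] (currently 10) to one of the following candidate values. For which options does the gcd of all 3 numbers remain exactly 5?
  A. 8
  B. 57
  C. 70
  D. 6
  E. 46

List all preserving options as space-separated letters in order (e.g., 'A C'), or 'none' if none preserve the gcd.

Answer: C

Derivation:
Old gcd = 5; gcd of others (without N[0]) = 5
New gcd for candidate v: gcd(5, v). Preserves old gcd iff gcd(5, v) = 5.
  Option A: v=8, gcd(5,8)=1 -> changes
  Option B: v=57, gcd(5,57)=1 -> changes
  Option C: v=70, gcd(5,70)=5 -> preserves
  Option D: v=6, gcd(5,6)=1 -> changes
  Option E: v=46, gcd(5,46)=1 -> changes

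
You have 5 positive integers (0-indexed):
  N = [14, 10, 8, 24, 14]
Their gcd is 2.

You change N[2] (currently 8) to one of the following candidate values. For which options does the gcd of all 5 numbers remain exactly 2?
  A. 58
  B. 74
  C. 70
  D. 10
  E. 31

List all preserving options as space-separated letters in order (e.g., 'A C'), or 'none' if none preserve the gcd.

Old gcd = 2; gcd of others (without N[2]) = 2
New gcd for candidate v: gcd(2, v). Preserves old gcd iff gcd(2, v) = 2.
  Option A: v=58, gcd(2,58)=2 -> preserves
  Option B: v=74, gcd(2,74)=2 -> preserves
  Option C: v=70, gcd(2,70)=2 -> preserves
  Option D: v=10, gcd(2,10)=2 -> preserves
  Option E: v=31, gcd(2,31)=1 -> changes

Answer: A B C D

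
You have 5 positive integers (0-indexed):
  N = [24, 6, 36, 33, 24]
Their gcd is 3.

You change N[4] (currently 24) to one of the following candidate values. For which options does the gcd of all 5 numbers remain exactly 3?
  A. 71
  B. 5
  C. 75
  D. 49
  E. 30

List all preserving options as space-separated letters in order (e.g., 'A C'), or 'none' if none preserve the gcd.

Old gcd = 3; gcd of others (without N[4]) = 3
New gcd for candidate v: gcd(3, v). Preserves old gcd iff gcd(3, v) = 3.
  Option A: v=71, gcd(3,71)=1 -> changes
  Option B: v=5, gcd(3,5)=1 -> changes
  Option C: v=75, gcd(3,75)=3 -> preserves
  Option D: v=49, gcd(3,49)=1 -> changes
  Option E: v=30, gcd(3,30)=3 -> preserves

Answer: C E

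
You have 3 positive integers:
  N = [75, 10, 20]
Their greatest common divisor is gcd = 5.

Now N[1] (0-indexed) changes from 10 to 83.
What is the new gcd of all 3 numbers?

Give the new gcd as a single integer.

Answer: 1

Derivation:
Numbers: [75, 10, 20], gcd = 5
Change: index 1, 10 -> 83
gcd of the OTHER numbers (without index 1): gcd([75, 20]) = 5
New gcd = gcd(g_others, new_val) = gcd(5, 83) = 1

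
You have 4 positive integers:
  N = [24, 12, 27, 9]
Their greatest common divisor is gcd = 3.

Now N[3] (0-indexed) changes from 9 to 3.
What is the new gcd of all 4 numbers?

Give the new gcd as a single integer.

Answer: 3

Derivation:
Numbers: [24, 12, 27, 9], gcd = 3
Change: index 3, 9 -> 3
gcd of the OTHER numbers (without index 3): gcd([24, 12, 27]) = 3
New gcd = gcd(g_others, new_val) = gcd(3, 3) = 3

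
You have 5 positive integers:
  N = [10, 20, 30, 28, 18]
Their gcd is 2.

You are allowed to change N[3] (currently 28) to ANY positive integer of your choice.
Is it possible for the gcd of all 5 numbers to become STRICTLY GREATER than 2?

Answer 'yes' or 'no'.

Current gcd = 2
gcd of all OTHER numbers (without N[3]=28): gcd([10, 20, 30, 18]) = 2
The new gcd after any change is gcd(2, new_value).
This can be at most 2.
Since 2 = old gcd 2, the gcd can only stay the same or decrease.

Answer: no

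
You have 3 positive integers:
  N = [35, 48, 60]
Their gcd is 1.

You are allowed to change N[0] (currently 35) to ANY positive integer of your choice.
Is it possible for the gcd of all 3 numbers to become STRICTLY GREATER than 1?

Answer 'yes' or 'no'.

Current gcd = 1
gcd of all OTHER numbers (without N[0]=35): gcd([48, 60]) = 12
The new gcd after any change is gcd(12, new_value).
This can be at most 12.
Since 12 > old gcd 1, the gcd CAN increase (e.g., set N[0] = 12).

Answer: yes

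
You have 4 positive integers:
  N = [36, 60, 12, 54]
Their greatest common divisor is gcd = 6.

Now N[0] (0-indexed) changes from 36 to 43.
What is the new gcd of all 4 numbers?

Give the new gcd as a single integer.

Answer: 1

Derivation:
Numbers: [36, 60, 12, 54], gcd = 6
Change: index 0, 36 -> 43
gcd of the OTHER numbers (without index 0): gcd([60, 12, 54]) = 6
New gcd = gcd(g_others, new_val) = gcd(6, 43) = 1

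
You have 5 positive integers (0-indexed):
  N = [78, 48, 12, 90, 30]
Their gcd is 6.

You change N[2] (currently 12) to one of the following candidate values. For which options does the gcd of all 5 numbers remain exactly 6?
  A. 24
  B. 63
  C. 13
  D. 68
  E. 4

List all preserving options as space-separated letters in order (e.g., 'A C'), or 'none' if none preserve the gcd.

Old gcd = 6; gcd of others (without N[2]) = 6
New gcd for candidate v: gcd(6, v). Preserves old gcd iff gcd(6, v) = 6.
  Option A: v=24, gcd(6,24)=6 -> preserves
  Option B: v=63, gcd(6,63)=3 -> changes
  Option C: v=13, gcd(6,13)=1 -> changes
  Option D: v=68, gcd(6,68)=2 -> changes
  Option E: v=4, gcd(6,4)=2 -> changes

Answer: A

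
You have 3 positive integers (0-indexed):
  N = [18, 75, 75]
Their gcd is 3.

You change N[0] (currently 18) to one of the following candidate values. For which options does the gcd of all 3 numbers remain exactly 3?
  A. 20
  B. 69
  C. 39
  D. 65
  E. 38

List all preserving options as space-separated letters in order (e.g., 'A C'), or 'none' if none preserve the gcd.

Answer: B C

Derivation:
Old gcd = 3; gcd of others (without N[0]) = 75
New gcd for candidate v: gcd(75, v). Preserves old gcd iff gcd(75, v) = 3.
  Option A: v=20, gcd(75,20)=5 -> changes
  Option B: v=69, gcd(75,69)=3 -> preserves
  Option C: v=39, gcd(75,39)=3 -> preserves
  Option D: v=65, gcd(75,65)=5 -> changes
  Option E: v=38, gcd(75,38)=1 -> changes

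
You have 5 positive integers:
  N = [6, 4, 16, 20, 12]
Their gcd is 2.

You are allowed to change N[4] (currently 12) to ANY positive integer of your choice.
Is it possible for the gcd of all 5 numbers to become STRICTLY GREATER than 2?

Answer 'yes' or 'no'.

Answer: no

Derivation:
Current gcd = 2
gcd of all OTHER numbers (without N[4]=12): gcd([6, 4, 16, 20]) = 2
The new gcd after any change is gcd(2, new_value).
This can be at most 2.
Since 2 = old gcd 2, the gcd can only stay the same or decrease.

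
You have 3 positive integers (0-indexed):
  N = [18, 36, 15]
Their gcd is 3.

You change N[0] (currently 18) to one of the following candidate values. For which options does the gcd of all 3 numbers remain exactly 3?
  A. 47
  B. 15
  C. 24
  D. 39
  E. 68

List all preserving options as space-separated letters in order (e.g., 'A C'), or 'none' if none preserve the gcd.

Answer: B C D

Derivation:
Old gcd = 3; gcd of others (without N[0]) = 3
New gcd for candidate v: gcd(3, v). Preserves old gcd iff gcd(3, v) = 3.
  Option A: v=47, gcd(3,47)=1 -> changes
  Option B: v=15, gcd(3,15)=3 -> preserves
  Option C: v=24, gcd(3,24)=3 -> preserves
  Option D: v=39, gcd(3,39)=3 -> preserves
  Option E: v=68, gcd(3,68)=1 -> changes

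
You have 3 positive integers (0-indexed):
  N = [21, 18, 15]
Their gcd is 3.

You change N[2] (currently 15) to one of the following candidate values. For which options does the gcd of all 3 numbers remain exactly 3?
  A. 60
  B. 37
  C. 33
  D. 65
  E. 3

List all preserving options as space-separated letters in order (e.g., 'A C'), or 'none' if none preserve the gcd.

Answer: A C E

Derivation:
Old gcd = 3; gcd of others (without N[2]) = 3
New gcd for candidate v: gcd(3, v). Preserves old gcd iff gcd(3, v) = 3.
  Option A: v=60, gcd(3,60)=3 -> preserves
  Option B: v=37, gcd(3,37)=1 -> changes
  Option C: v=33, gcd(3,33)=3 -> preserves
  Option D: v=65, gcd(3,65)=1 -> changes
  Option E: v=3, gcd(3,3)=3 -> preserves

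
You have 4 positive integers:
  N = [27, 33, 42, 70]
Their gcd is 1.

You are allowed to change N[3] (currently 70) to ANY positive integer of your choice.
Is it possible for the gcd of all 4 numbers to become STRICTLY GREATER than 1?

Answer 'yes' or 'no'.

Current gcd = 1
gcd of all OTHER numbers (without N[3]=70): gcd([27, 33, 42]) = 3
The new gcd after any change is gcd(3, new_value).
This can be at most 3.
Since 3 > old gcd 1, the gcd CAN increase (e.g., set N[3] = 3).

Answer: yes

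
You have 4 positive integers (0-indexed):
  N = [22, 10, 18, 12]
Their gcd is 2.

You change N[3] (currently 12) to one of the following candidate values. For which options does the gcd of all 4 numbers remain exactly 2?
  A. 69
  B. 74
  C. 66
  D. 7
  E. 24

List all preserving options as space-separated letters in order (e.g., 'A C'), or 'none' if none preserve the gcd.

Answer: B C E

Derivation:
Old gcd = 2; gcd of others (without N[3]) = 2
New gcd for candidate v: gcd(2, v). Preserves old gcd iff gcd(2, v) = 2.
  Option A: v=69, gcd(2,69)=1 -> changes
  Option B: v=74, gcd(2,74)=2 -> preserves
  Option C: v=66, gcd(2,66)=2 -> preserves
  Option D: v=7, gcd(2,7)=1 -> changes
  Option E: v=24, gcd(2,24)=2 -> preserves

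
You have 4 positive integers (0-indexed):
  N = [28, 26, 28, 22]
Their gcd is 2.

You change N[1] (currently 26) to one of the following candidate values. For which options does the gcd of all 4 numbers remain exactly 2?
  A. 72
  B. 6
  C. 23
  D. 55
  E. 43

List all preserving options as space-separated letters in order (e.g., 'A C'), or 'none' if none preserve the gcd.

Old gcd = 2; gcd of others (without N[1]) = 2
New gcd for candidate v: gcd(2, v). Preserves old gcd iff gcd(2, v) = 2.
  Option A: v=72, gcd(2,72)=2 -> preserves
  Option B: v=6, gcd(2,6)=2 -> preserves
  Option C: v=23, gcd(2,23)=1 -> changes
  Option D: v=55, gcd(2,55)=1 -> changes
  Option E: v=43, gcd(2,43)=1 -> changes

Answer: A B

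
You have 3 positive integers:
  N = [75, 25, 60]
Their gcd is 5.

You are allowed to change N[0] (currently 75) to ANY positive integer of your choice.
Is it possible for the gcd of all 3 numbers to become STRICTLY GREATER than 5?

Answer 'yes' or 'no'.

Current gcd = 5
gcd of all OTHER numbers (without N[0]=75): gcd([25, 60]) = 5
The new gcd after any change is gcd(5, new_value).
This can be at most 5.
Since 5 = old gcd 5, the gcd can only stay the same or decrease.

Answer: no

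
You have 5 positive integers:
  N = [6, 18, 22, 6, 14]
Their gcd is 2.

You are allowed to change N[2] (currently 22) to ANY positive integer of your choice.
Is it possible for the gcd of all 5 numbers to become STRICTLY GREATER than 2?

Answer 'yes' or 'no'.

Answer: no

Derivation:
Current gcd = 2
gcd of all OTHER numbers (without N[2]=22): gcd([6, 18, 6, 14]) = 2
The new gcd after any change is gcd(2, new_value).
This can be at most 2.
Since 2 = old gcd 2, the gcd can only stay the same or decrease.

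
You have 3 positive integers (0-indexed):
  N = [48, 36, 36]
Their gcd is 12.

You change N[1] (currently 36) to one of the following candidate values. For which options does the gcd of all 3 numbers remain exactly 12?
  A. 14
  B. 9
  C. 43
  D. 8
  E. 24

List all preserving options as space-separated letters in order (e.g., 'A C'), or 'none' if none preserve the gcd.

Answer: E

Derivation:
Old gcd = 12; gcd of others (without N[1]) = 12
New gcd for candidate v: gcd(12, v). Preserves old gcd iff gcd(12, v) = 12.
  Option A: v=14, gcd(12,14)=2 -> changes
  Option B: v=9, gcd(12,9)=3 -> changes
  Option C: v=43, gcd(12,43)=1 -> changes
  Option D: v=8, gcd(12,8)=4 -> changes
  Option E: v=24, gcd(12,24)=12 -> preserves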